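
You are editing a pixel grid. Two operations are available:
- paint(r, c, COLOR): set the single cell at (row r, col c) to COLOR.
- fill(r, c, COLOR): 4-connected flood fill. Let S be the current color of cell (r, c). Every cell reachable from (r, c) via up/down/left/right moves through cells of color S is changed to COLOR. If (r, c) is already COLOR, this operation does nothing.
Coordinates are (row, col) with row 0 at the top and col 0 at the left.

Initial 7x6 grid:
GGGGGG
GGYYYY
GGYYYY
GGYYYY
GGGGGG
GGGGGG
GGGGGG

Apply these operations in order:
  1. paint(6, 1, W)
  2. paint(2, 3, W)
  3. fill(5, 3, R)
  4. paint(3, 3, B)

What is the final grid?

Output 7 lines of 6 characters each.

After op 1 paint(6,1,W):
GGGGGG
GGYYYY
GGYYYY
GGYYYY
GGGGGG
GGGGGG
GWGGGG
After op 2 paint(2,3,W):
GGGGGG
GGYYYY
GGYWYY
GGYYYY
GGGGGG
GGGGGG
GWGGGG
After op 3 fill(5,3,R) [29 cells changed]:
RRRRRR
RRYYYY
RRYWYY
RRYYYY
RRRRRR
RRRRRR
RWRRRR
After op 4 paint(3,3,B):
RRRRRR
RRYYYY
RRYWYY
RRYBYY
RRRRRR
RRRRRR
RWRRRR

Answer: RRRRRR
RRYYYY
RRYWYY
RRYBYY
RRRRRR
RRRRRR
RWRRRR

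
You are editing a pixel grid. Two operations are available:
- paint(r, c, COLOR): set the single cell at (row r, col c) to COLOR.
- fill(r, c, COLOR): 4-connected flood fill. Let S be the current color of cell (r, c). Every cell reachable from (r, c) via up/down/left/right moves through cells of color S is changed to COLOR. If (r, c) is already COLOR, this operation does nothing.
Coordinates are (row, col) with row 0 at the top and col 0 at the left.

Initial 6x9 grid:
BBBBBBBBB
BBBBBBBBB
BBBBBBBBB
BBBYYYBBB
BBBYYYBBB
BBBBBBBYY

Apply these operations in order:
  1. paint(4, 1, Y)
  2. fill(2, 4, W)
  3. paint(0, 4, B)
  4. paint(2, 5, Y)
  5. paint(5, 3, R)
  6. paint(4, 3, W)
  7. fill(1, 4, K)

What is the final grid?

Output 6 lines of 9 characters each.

Answer: KKKKBKKKK
KKKKKKKKK
KKKKKYKKK
KKKYYYKKK
KYKKYYKKK
KKKRKKKYY

Derivation:
After op 1 paint(4,1,Y):
BBBBBBBBB
BBBBBBBBB
BBBBBBBBB
BBBYYYBBB
BYBYYYBBB
BBBBBBBYY
After op 2 fill(2,4,W) [45 cells changed]:
WWWWWWWWW
WWWWWWWWW
WWWWWWWWW
WWWYYYWWW
WYWYYYWWW
WWWWWWWYY
After op 3 paint(0,4,B):
WWWWBWWWW
WWWWWWWWW
WWWWWWWWW
WWWYYYWWW
WYWYYYWWW
WWWWWWWYY
After op 4 paint(2,5,Y):
WWWWBWWWW
WWWWWWWWW
WWWWWYWWW
WWWYYYWWW
WYWYYYWWW
WWWWWWWYY
After op 5 paint(5,3,R):
WWWWBWWWW
WWWWWWWWW
WWWWWYWWW
WWWYYYWWW
WYWYYYWWW
WWWRWWWYY
After op 6 paint(4,3,W):
WWWWBWWWW
WWWWWWWWW
WWWWWYWWW
WWWYYYWWW
WYWWYYWWW
WWWRWWWYY
After op 7 fill(1,4,K) [43 cells changed]:
KKKKBKKKK
KKKKKKKKK
KKKKKYKKK
KKKYYYKKK
KYKKYYKKK
KKKRKKKYY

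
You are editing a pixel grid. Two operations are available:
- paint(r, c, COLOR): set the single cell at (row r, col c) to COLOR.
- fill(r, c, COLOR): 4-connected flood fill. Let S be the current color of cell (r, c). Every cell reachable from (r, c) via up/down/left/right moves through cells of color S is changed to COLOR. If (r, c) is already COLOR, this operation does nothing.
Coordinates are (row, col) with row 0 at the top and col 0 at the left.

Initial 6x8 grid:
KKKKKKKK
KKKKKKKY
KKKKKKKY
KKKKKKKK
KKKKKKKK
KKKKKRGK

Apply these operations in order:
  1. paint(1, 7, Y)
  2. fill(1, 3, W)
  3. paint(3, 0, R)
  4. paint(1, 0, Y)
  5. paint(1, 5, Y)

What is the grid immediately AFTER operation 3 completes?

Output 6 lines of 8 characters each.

Answer: WWWWWWWW
WWWWWWWY
WWWWWWWY
RWWWWWWW
WWWWWWWW
WWWWWRGW

Derivation:
After op 1 paint(1,7,Y):
KKKKKKKK
KKKKKKKY
KKKKKKKY
KKKKKKKK
KKKKKKKK
KKKKKRGK
After op 2 fill(1,3,W) [44 cells changed]:
WWWWWWWW
WWWWWWWY
WWWWWWWY
WWWWWWWW
WWWWWWWW
WWWWWRGW
After op 3 paint(3,0,R):
WWWWWWWW
WWWWWWWY
WWWWWWWY
RWWWWWWW
WWWWWWWW
WWWWWRGW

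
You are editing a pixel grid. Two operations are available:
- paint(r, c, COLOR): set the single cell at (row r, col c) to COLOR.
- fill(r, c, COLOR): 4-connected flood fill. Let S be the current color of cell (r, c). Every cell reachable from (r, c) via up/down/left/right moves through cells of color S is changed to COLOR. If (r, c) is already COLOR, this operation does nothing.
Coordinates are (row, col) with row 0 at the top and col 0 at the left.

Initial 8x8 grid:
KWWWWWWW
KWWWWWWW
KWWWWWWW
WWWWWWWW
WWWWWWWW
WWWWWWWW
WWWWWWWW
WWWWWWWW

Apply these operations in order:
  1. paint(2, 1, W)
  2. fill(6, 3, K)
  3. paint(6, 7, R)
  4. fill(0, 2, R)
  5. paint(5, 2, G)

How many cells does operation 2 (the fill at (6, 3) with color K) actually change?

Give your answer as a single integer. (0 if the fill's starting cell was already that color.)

After op 1 paint(2,1,W):
KWWWWWWW
KWWWWWWW
KWWWWWWW
WWWWWWWW
WWWWWWWW
WWWWWWWW
WWWWWWWW
WWWWWWWW
After op 2 fill(6,3,K) [61 cells changed]:
KKKKKKKK
KKKKKKKK
KKKKKKKK
KKKKKKKK
KKKKKKKK
KKKKKKKK
KKKKKKKK
KKKKKKKK

Answer: 61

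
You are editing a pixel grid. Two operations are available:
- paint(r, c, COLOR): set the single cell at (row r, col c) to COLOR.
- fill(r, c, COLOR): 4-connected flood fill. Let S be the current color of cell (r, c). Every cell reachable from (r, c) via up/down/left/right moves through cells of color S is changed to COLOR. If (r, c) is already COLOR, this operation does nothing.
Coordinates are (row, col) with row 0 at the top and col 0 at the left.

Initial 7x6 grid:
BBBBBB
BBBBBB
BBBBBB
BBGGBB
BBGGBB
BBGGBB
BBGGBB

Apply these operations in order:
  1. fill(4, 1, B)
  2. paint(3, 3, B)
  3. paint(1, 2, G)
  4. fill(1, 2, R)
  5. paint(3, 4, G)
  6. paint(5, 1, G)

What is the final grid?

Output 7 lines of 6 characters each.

Answer: BBBBBB
BBRBBB
BBBBBB
BBGBGB
BBGGBB
BGGGBB
BBGGBB

Derivation:
After op 1 fill(4,1,B) [0 cells changed]:
BBBBBB
BBBBBB
BBBBBB
BBGGBB
BBGGBB
BBGGBB
BBGGBB
After op 2 paint(3,3,B):
BBBBBB
BBBBBB
BBBBBB
BBGBBB
BBGGBB
BBGGBB
BBGGBB
After op 3 paint(1,2,G):
BBBBBB
BBGBBB
BBBBBB
BBGBBB
BBGGBB
BBGGBB
BBGGBB
After op 4 fill(1,2,R) [1 cells changed]:
BBBBBB
BBRBBB
BBBBBB
BBGBBB
BBGGBB
BBGGBB
BBGGBB
After op 5 paint(3,4,G):
BBBBBB
BBRBBB
BBBBBB
BBGBGB
BBGGBB
BBGGBB
BBGGBB
After op 6 paint(5,1,G):
BBBBBB
BBRBBB
BBBBBB
BBGBGB
BBGGBB
BGGGBB
BBGGBB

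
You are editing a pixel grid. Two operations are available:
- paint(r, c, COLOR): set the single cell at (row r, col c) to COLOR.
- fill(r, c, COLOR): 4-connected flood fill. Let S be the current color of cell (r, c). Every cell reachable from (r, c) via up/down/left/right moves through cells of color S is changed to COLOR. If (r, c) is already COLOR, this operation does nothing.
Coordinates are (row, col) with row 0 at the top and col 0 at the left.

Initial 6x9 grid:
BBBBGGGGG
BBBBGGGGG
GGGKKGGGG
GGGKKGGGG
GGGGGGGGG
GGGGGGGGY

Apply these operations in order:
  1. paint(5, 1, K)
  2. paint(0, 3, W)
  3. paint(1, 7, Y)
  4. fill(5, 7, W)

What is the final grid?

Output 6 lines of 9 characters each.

After op 1 paint(5,1,K):
BBBBGGGGG
BBBBGGGGG
GGGKKGGGG
GGGKKGGGG
GGGGGGGGG
GKGGGGGGY
After op 2 paint(0,3,W):
BBBWGGGGG
BBBBGGGGG
GGGKKGGGG
GGGKKGGGG
GGGGGGGGG
GKGGGGGGY
After op 3 paint(1,7,Y):
BBBWGGGGG
BBBBGGGYG
GGGKKGGGG
GGGKKGGGG
GGGGGGGGG
GKGGGGGGY
After op 4 fill(5,7,W) [39 cells changed]:
BBBWWWWWW
BBBBWWWYW
WWWKKWWWW
WWWKKWWWW
WWWWWWWWW
WKWWWWWWY

Answer: BBBWWWWWW
BBBBWWWYW
WWWKKWWWW
WWWKKWWWW
WWWWWWWWW
WKWWWWWWY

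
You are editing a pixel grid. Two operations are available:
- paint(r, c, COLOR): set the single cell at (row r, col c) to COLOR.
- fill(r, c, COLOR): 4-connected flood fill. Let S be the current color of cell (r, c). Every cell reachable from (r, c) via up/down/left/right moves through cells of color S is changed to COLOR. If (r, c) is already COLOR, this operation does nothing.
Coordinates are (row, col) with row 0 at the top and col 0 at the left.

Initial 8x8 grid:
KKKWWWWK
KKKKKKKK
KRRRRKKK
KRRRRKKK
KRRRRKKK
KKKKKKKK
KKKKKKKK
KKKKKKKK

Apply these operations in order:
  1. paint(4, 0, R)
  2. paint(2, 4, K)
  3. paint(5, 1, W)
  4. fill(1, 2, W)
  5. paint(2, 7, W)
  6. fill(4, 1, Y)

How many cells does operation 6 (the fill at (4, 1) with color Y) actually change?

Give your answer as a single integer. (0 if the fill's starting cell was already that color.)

After op 1 paint(4,0,R):
KKKWWWWK
KKKKKKKK
KRRRRKKK
KRRRRKKK
RRRRRKKK
KKKKKKKK
KKKKKKKK
KKKKKKKK
After op 2 paint(2,4,K):
KKKWWWWK
KKKKKKKK
KRRRKKKK
KRRRRKKK
RRRRRKKK
KKKKKKKK
KKKKKKKK
KKKKKKKK
After op 3 paint(5,1,W):
KKKWWWWK
KKKKKKKK
KRRRKKKK
KRRRRKKK
RRRRRKKK
KWKKKKKK
KKKKKKKK
KKKKKKKK
After op 4 fill(1,2,W) [47 cells changed]:
WWWWWWWW
WWWWWWWW
WRRRWWWW
WRRRRWWW
RRRRRWWW
WWWWWWWW
WWWWWWWW
WWWWWWWW
After op 5 paint(2,7,W):
WWWWWWWW
WWWWWWWW
WRRRWWWW
WRRRRWWW
RRRRRWWW
WWWWWWWW
WWWWWWWW
WWWWWWWW
After op 6 fill(4,1,Y) [12 cells changed]:
WWWWWWWW
WWWWWWWW
WYYYWWWW
WYYYYWWW
YYYYYWWW
WWWWWWWW
WWWWWWWW
WWWWWWWW

Answer: 12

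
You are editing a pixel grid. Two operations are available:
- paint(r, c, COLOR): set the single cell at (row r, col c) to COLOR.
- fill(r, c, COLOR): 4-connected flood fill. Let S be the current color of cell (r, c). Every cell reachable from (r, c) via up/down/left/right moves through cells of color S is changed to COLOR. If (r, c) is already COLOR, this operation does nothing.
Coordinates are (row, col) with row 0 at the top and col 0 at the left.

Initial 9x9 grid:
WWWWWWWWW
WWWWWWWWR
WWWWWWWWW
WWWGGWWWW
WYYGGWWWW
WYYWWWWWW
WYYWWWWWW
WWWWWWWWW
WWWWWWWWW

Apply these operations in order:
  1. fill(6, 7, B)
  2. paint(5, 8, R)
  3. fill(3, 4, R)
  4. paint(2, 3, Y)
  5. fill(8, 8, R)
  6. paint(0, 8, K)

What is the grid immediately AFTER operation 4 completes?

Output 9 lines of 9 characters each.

Answer: BBBBBBBBB
BBBBBBBBR
BBBYBBBBB
BBBRRBBBB
BYYRRBBBB
BYYBBBBBR
BYYBBBBBB
BBBBBBBBB
BBBBBBBBB

Derivation:
After op 1 fill(6,7,B) [70 cells changed]:
BBBBBBBBB
BBBBBBBBR
BBBBBBBBB
BBBGGBBBB
BYYGGBBBB
BYYBBBBBB
BYYBBBBBB
BBBBBBBBB
BBBBBBBBB
After op 2 paint(5,8,R):
BBBBBBBBB
BBBBBBBBR
BBBBBBBBB
BBBGGBBBB
BYYGGBBBB
BYYBBBBBR
BYYBBBBBB
BBBBBBBBB
BBBBBBBBB
After op 3 fill(3,4,R) [4 cells changed]:
BBBBBBBBB
BBBBBBBBR
BBBBBBBBB
BBBRRBBBB
BYYRRBBBB
BYYBBBBBR
BYYBBBBBB
BBBBBBBBB
BBBBBBBBB
After op 4 paint(2,3,Y):
BBBBBBBBB
BBBBBBBBR
BBBYBBBBB
BBBRRBBBB
BYYRRBBBB
BYYBBBBBR
BYYBBBBBB
BBBBBBBBB
BBBBBBBBB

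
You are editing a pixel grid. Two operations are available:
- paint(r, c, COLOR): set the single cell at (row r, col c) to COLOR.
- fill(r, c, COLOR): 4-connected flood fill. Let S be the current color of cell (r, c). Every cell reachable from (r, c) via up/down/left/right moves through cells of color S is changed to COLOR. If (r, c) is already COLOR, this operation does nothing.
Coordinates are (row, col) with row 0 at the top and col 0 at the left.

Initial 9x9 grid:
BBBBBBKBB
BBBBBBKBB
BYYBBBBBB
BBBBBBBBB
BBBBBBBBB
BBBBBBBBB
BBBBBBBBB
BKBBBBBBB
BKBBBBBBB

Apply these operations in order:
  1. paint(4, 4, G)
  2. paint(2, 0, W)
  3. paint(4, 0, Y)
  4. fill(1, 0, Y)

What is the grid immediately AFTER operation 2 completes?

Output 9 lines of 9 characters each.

Answer: BBBBBBKBB
BBBBBBKBB
WYYBBBBBB
BBBBBBBBB
BBBBGBBBB
BBBBBBBBB
BBBBBBBBB
BKBBBBBBB
BKBBBBBBB

Derivation:
After op 1 paint(4,4,G):
BBBBBBKBB
BBBBBBKBB
BYYBBBBBB
BBBBBBBBB
BBBBGBBBB
BBBBBBBBB
BBBBBBBBB
BKBBBBBBB
BKBBBBBBB
After op 2 paint(2,0,W):
BBBBBBKBB
BBBBBBKBB
WYYBBBBBB
BBBBBBBBB
BBBBGBBBB
BBBBBBBBB
BBBBBBBBB
BKBBBBBBB
BKBBBBBBB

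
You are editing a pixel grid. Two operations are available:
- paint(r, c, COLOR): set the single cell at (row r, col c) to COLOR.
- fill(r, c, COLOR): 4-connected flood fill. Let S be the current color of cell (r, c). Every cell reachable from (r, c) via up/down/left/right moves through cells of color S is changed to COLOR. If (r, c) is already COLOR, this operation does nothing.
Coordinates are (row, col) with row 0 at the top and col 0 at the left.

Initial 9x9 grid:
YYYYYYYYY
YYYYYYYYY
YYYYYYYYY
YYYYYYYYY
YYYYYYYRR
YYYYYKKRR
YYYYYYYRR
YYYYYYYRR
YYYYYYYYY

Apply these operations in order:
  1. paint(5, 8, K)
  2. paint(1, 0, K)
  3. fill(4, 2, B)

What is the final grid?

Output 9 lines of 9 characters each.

Answer: BBBBBBBBB
KBBBBBBBB
BBBBBBBBB
BBBBBBBBB
BBBBBBBRR
BBBBBKKRK
BBBBBBBRR
BBBBBBBRR
BBBBBBBBB

Derivation:
After op 1 paint(5,8,K):
YYYYYYYYY
YYYYYYYYY
YYYYYYYYY
YYYYYYYYY
YYYYYYYRR
YYYYYKKRK
YYYYYYYRR
YYYYYYYRR
YYYYYYYYY
After op 2 paint(1,0,K):
YYYYYYYYY
KYYYYYYYY
YYYYYYYYY
YYYYYYYYY
YYYYYYYRR
YYYYYKKRK
YYYYYYYRR
YYYYYYYRR
YYYYYYYYY
After op 3 fill(4,2,B) [70 cells changed]:
BBBBBBBBB
KBBBBBBBB
BBBBBBBBB
BBBBBBBBB
BBBBBBBRR
BBBBBKKRK
BBBBBBBRR
BBBBBBBRR
BBBBBBBBB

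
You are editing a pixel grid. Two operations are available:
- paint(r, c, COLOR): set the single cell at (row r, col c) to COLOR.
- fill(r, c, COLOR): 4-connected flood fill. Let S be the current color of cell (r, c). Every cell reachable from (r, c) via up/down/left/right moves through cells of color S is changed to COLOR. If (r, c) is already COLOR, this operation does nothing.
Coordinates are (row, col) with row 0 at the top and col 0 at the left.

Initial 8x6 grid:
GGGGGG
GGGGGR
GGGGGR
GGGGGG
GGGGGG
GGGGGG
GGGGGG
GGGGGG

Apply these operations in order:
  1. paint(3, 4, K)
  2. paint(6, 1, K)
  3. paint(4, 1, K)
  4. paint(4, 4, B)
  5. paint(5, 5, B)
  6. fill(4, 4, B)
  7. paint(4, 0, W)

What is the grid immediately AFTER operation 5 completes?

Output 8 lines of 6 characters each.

Answer: GGGGGG
GGGGGR
GGGGGR
GGGGKG
GKGGBG
GGGGGB
GKGGGG
GGGGGG

Derivation:
After op 1 paint(3,4,K):
GGGGGG
GGGGGR
GGGGGR
GGGGKG
GGGGGG
GGGGGG
GGGGGG
GGGGGG
After op 2 paint(6,1,K):
GGGGGG
GGGGGR
GGGGGR
GGGGKG
GGGGGG
GGGGGG
GKGGGG
GGGGGG
After op 3 paint(4,1,K):
GGGGGG
GGGGGR
GGGGGR
GGGGKG
GKGGGG
GGGGGG
GKGGGG
GGGGGG
After op 4 paint(4,4,B):
GGGGGG
GGGGGR
GGGGGR
GGGGKG
GKGGBG
GGGGGG
GKGGGG
GGGGGG
After op 5 paint(5,5,B):
GGGGGG
GGGGGR
GGGGGR
GGGGKG
GKGGBG
GGGGGB
GKGGGG
GGGGGG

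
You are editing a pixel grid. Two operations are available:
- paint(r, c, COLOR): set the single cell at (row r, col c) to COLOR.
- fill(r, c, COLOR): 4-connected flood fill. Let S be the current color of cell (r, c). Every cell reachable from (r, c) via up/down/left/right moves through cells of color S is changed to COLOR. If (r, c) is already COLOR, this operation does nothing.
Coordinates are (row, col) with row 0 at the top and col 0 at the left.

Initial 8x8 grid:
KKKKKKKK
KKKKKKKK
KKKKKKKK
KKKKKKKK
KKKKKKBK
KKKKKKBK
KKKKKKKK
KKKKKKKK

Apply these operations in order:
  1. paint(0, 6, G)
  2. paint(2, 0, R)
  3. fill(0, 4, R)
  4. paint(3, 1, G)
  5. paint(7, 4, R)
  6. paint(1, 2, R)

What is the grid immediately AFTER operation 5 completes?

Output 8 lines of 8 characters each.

After op 1 paint(0,6,G):
KKKKKKGK
KKKKKKKK
KKKKKKKK
KKKKKKKK
KKKKKKBK
KKKKKKBK
KKKKKKKK
KKKKKKKK
After op 2 paint(2,0,R):
KKKKKKGK
KKKKKKKK
RKKKKKKK
KKKKKKKK
KKKKKKBK
KKKKKKBK
KKKKKKKK
KKKKKKKK
After op 3 fill(0,4,R) [60 cells changed]:
RRRRRRGR
RRRRRRRR
RRRRRRRR
RRRRRRRR
RRRRRRBR
RRRRRRBR
RRRRRRRR
RRRRRRRR
After op 4 paint(3,1,G):
RRRRRRGR
RRRRRRRR
RRRRRRRR
RGRRRRRR
RRRRRRBR
RRRRRRBR
RRRRRRRR
RRRRRRRR
After op 5 paint(7,4,R):
RRRRRRGR
RRRRRRRR
RRRRRRRR
RGRRRRRR
RRRRRRBR
RRRRRRBR
RRRRRRRR
RRRRRRRR

Answer: RRRRRRGR
RRRRRRRR
RRRRRRRR
RGRRRRRR
RRRRRRBR
RRRRRRBR
RRRRRRRR
RRRRRRRR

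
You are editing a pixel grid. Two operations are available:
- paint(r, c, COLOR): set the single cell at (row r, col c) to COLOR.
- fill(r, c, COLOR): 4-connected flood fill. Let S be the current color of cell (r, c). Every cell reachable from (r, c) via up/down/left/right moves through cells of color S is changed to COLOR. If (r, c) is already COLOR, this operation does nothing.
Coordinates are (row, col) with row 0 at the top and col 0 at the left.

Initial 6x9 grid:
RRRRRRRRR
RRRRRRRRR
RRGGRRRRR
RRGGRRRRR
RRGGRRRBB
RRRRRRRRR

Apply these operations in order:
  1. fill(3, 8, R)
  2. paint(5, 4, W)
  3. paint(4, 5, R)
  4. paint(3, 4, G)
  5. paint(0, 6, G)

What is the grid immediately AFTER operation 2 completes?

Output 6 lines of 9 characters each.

After op 1 fill(3,8,R) [0 cells changed]:
RRRRRRRRR
RRRRRRRRR
RRGGRRRRR
RRGGRRRRR
RRGGRRRBB
RRRRRRRRR
After op 2 paint(5,4,W):
RRRRRRRRR
RRRRRRRRR
RRGGRRRRR
RRGGRRRRR
RRGGRRRBB
RRRRWRRRR

Answer: RRRRRRRRR
RRRRRRRRR
RRGGRRRRR
RRGGRRRRR
RRGGRRRBB
RRRRWRRRR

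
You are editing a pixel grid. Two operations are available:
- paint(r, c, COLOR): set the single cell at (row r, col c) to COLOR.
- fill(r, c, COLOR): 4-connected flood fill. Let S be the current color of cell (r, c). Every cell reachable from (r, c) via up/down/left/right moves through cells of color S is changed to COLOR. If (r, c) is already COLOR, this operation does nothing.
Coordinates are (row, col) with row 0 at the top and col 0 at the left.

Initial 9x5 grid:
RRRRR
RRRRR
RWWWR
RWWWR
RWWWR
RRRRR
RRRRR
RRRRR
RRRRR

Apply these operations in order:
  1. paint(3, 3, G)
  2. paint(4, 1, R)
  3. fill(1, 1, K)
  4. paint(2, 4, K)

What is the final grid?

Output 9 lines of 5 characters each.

Answer: KKKKK
KKKKK
KWWWK
KWWGK
KKWWK
KKKKK
KKKKK
KKKKK
KKKKK

Derivation:
After op 1 paint(3,3,G):
RRRRR
RRRRR
RWWWR
RWWGR
RWWWR
RRRRR
RRRRR
RRRRR
RRRRR
After op 2 paint(4,1,R):
RRRRR
RRRRR
RWWWR
RWWGR
RRWWR
RRRRR
RRRRR
RRRRR
RRRRR
After op 3 fill(1,1,K) [37 cells changed]:
KKKKK
KKKKK
KWWWK
KWWGK
KKWWK
KKKKK
KKKKK
KKKKK
KKKKK
After op 4 paint(2,4,K):
KKKKK
KKKKK
KWWWK
KWWGK
KKWWK
KKKKK
KKKKK
KKKKK
KKKKK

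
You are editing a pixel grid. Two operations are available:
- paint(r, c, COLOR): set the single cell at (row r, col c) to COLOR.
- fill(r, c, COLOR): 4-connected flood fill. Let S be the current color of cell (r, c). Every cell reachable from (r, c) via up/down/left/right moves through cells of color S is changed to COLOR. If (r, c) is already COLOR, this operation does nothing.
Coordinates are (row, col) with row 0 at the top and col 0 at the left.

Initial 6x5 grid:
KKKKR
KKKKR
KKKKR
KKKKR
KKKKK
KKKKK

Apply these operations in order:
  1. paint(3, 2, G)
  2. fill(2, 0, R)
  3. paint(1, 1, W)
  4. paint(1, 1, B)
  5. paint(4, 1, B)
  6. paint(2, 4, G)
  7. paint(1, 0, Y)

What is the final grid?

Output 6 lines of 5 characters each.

Answer: RRRRR
YBRRR
RRRRG
RRGRR
RBRRR
RRRRR

Derivation:
After op 1 paint(3,2,G):
KKKKR
KKKKR
KKKKR
KKGKR
KKKKK
KKKKK
After op 2 fill(2,0,R) [25 cells changed]:
RRRRR
RRRRR
RRRRR
RRGRR
RRRRR
RRRRR
After op 3 paint(1,1,W):
RRRRR
RWRRR
RRRRR
RRGRR
RRRRR
RRRRR
After op 4 paint(1,1,B):
RRRRR
RBRRR
RRRRR
RRGRR
RRRRR
RRRRR
After op 5 paint(4,1,B):
RRRRR
RBRRR
RRRRR
RRGRR
RBRRR
RRRRR
After op 6 paint(2,4,G):
RRRRR
RBRRR
RRRRG
RRGRR
RBRRR
RRRRR
After op 7 paint(1,0,Y):
RRRRR
YBRRR
RRRRG
RRGRR
RBRRR
RRRRR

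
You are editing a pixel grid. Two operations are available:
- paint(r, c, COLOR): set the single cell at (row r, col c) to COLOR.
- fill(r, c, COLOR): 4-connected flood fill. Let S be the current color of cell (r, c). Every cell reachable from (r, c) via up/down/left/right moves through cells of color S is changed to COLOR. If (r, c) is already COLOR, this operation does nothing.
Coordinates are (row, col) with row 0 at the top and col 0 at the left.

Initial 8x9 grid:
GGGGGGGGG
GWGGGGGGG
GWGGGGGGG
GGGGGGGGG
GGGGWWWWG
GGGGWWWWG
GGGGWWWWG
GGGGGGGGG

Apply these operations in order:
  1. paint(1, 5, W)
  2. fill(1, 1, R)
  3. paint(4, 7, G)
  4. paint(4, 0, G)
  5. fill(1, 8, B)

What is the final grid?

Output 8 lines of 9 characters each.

After op 1 paint(1,5,W):
GGGGGGGGG
GWGGGWGGG
GWGGGGGGG
GGGGGGGGG
GGGGWWWWG
GGGGWWWWG
GGGGWWWWG
GGGGGGGGG
After op 2 fill(1,1,R) [2 cells changed]:
GGGGGGGGG
GRGGGWGGG
GRGGGGGGG
GGGGGGGGG
GGGGWWWWG
GGGGWWWWG
GGGGWWWWG
GGGGGGGGG
After op 3 paint(4,7,G):
GGGGGGGGG
GRGGGWGGG
GRGGGGGGG
GGGGGGGGG
GGGGWWWGG
GGGGWWWWG
GGGGWWWWG
GGGGGGGGG
After op 4 paint(4,0,G):
GGGGGGGGG
GRGGGWGGG
GRGGGGGGG
GGGGGGGGG
GGGGWWWGG
GGGGWWWWG
GGGGWWWWG
GGGGGGGGG
After op 5 fill(1,8,B) [58 cells changed]:
BBBBBBBBB
BRBBBWBBB
BRBBBBBBB
BBBBBBBBB
BBBBWWWBB
BBBBWWWWB
BBBBWWWWB
BBBBBBBBB

Answer: BBBBBBBBB
BRBBBWBBB
BRBBBBBBB
BBBBBBBBB
BBBBWWWBB
BBBBWWWWB
BBBBWWWWB
BBBBBBBBB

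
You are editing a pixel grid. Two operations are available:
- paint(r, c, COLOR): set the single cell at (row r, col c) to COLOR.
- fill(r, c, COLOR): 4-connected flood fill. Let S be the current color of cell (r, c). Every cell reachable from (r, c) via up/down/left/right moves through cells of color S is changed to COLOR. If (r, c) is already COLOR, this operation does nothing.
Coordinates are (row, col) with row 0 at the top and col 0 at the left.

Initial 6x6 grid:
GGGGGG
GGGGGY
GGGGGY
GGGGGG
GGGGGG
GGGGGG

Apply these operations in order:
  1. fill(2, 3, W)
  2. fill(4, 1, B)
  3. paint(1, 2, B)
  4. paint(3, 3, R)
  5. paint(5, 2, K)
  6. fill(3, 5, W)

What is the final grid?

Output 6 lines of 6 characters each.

Answer: WWWWWW
WWWWWY
WWWWWY
WWWRWW
WWWWWW
WWKWWW

Derivation:
After op 1 fill(2,3,W) [34 cells changed]:
WWWWWW
WWWWWY
WWWWWY
WWWWWW
WWWWWW
WWWWWW
After op 2 fill(4,1,B) [34 cells changed]:
BBBBBB
BBBBBY
BBBBBY
BBBBBB
BBBBBB
BBBBBB
After op 3 paint(1,2,B):
BBBBBB
BBBBBY
BBBBBY
BBBBBB
BBBBBB
BBBBBB
After op 4 paint(3,3,R):
BBBBBB
BBBBBY
BBBBBY
BBBRBB
BBBBBB
BBBBBB
After op 5 paint(5,2,K):
BBBBBB
BBBBBY
BBBBBY
BBBRBB
BBBBBB
BBKBBB
After op 6 fill(3,5,W) [32 cells changed]:
WWWWWW
WWWWWY
WWWWWY
WWWRWW
WWWWWW
WWKWWW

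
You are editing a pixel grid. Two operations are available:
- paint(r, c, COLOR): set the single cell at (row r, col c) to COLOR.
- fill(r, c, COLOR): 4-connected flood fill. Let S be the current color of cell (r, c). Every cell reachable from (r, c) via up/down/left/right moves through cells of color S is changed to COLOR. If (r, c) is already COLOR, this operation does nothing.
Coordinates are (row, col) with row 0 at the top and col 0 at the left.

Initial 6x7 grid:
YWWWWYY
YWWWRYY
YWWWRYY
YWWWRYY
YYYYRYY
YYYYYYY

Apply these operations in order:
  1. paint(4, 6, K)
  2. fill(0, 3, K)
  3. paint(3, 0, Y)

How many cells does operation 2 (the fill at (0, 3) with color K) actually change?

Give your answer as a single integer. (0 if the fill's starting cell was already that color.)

After op 1 paint(4,6,K):
YWWWWYY
YWWWRYY
YWWWRYY
YWWWRYY
YYYYRYK
YYYYYYY
After op 2 fill(0,3,K) [13 cells changed]:
YKKKKYY
YKKKRYY
YKKKRYY
YKKKRYY
YYYYRYK
YYYYYYY

Answer: 13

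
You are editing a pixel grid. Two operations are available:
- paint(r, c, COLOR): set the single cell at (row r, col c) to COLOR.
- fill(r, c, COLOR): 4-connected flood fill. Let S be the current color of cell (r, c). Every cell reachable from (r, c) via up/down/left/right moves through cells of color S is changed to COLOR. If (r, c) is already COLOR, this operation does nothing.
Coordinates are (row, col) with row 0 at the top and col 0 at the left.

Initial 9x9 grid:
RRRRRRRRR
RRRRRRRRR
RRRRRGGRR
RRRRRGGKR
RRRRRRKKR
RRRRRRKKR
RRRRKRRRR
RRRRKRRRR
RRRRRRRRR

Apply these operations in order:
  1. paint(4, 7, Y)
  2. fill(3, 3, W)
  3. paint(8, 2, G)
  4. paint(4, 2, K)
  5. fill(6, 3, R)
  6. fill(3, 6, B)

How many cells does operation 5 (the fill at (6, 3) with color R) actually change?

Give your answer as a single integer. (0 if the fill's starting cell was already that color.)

Answer: 68

Derivation:
After op 1 paint(4,7,Y):
RRRRRRRRR
RRRRRRRRR
RRRRRGGRR
RRRRRGGKR
RRRRRRKYR
RRRRRRKKR
RRRRKRRRR
RRRRKRRRR
RRRRRRRRR
After op 2 fill(3,3,W) [70 cells changed]:
WWWWWWWWW
WWWWWWWWW
WWWWWGGWW
WWWWWGGKW
WWWWWWKYW
WWWWWWKKW
WWWWKWWWW
WWWWKWWWW
WWWWWWWWW
After op 3 paint(8,2,G):
WWWWWWWWW
WWWWWWWWW
WWWWWGGWW
WWWWWGGKW
WWWWWWKYW
WWWWWWKKW
WWWWKWWWW
WWWWKWWWW
WWGWWWWWW
After op 4 paint(4,2,K):
WWWWWWWWW
WWWWWWWWW
WWWWWGGWW
WWWWWGGKW
WWKWWWKYW
WWWWWWKKW
WWWWKWWWW
WWWWKWWWW
WWGWWWWWW
After op 5 fill(6,3,R) [68 cells changed]:
RRRRRRRRR
RRRRRRRRR
RRRRRGGRR
RRRRRGGKR
RRKRRRKYR
RRRRRRKKR
RRRRKRRRR
RRRRKRRRR
RRGRRRRRR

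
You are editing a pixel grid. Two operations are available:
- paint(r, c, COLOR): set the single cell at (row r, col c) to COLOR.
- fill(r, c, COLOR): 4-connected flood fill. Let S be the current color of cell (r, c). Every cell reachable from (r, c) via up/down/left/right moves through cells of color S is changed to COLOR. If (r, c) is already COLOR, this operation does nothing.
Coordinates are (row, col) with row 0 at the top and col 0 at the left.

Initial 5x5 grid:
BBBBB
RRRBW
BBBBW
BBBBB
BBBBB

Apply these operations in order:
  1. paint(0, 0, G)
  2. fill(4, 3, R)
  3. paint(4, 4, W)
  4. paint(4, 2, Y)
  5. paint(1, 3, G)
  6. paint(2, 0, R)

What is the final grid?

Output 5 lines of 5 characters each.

Answer: GRRRR
RRRGW
RRRRW
RRRRR
RRYRW

Derivation:
After op 1 paint(0,0,G):
GBBBB
RRRBW
BBBBW
BBBBB
BBBBB
After op 2 fill(4,3,R) [19 cells changed]:
GRRRR
RRRRW
RRRRW
RRRRR
RRRRR
After op 3 paint(4,4,W):
GRRRR
RRRRW
RRRRW
RRRRR
RRRRW
After op 4 paint(4,2,Y):
GRRRR
RRRRW
RRRRW
RRRRR
RRYRW
After op 5 paint(1,3,G):
GRRRR
RRRGW
RRRRW
RRRRR
RRYRW
After op 6 paint(2,0,R):
GRRRR
RRRGW
RRRRW
RRRRR
RRYRW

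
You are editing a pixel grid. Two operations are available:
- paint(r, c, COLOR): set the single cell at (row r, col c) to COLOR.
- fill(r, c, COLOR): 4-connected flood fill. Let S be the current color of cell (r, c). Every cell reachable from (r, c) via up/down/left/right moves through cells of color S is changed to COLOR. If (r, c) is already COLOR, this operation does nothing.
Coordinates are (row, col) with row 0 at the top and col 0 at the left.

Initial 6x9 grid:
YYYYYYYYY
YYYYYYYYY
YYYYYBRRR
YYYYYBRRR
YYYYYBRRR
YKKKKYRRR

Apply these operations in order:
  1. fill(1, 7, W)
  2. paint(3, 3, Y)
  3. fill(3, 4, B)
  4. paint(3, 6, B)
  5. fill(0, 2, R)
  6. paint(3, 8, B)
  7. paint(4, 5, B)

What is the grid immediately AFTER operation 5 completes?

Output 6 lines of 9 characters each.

Answer: RRRRRRRRR
RRRRRRRRR
RRRRRRRRR
RRRYRRRRR
RRRRRRRRR
RKKKKYRRR

Derivation:
After op 1 fill(1,7,W) [34 cells changed]:
WWWWWWWWW
WWWWWWWWW
WWWWWBRRR
WWWWWBRRR
WWWWWBRRR
WKKKKYRRR
After op 2 paint(3,3,Y):
WWWWWWWWW
WWWWWWWWW
WWWWWBRRR
WWWYWBRRR
WWWWWBRRR
WKKKKYRRR
After op 3 fill(3,4,B) [33 cells changed]:
BBBBBBBBB
BBBBBBBBB
BBBBBBRRR
BBBYBBRRR
BBBBBBRRR
BKKKKYRRR
After op 4 paint(3,6,B):
BBBBBBBBB
BBBBBBBBB
BBBBBBRRR
BBBYBBBRR
BBBBBBRRR
BKKKKYRRR
After op 5 fill(0,2,R) [37 cells changed]:
RRRRRRRRR
RRRRRRRRR
RRRRRRRRR
RRRYRRRRR
RRRRRRRRR
RKKKKYRRR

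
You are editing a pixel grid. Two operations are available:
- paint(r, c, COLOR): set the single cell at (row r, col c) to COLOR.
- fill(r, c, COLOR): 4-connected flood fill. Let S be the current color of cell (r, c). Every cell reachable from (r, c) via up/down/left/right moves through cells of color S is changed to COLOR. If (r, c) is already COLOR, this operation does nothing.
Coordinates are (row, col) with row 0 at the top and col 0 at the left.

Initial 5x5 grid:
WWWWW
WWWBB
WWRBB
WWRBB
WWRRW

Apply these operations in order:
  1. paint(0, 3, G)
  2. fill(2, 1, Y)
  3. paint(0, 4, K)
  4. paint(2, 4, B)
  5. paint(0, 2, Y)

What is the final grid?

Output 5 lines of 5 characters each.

Answer: YYYGK
YYYBB
YYRBB
YYRBB
YYRRW

Derivation:
After op 1 paint(0,3,G):
WWWGW
WWWBB
WWRBB
WWRBB
WWRRW
After op 2 fill(2,1,Y) [12 cells changed]:
YYYGW
YYYBB
YYRBB
YYRBB
YYRRW
After op 3 paint(0,4,K):
YYYGK
YYYBB
YYRBB
YYRBB
YYRRW
After op 4 paint(2,4,B):
YYYGK
YYYBB
YYRBB
YYRBB
YYRRW
After op 5 paint(0,2,Y):
YYYGK
YYYBB
YYRBB
YYRBB
YYRRW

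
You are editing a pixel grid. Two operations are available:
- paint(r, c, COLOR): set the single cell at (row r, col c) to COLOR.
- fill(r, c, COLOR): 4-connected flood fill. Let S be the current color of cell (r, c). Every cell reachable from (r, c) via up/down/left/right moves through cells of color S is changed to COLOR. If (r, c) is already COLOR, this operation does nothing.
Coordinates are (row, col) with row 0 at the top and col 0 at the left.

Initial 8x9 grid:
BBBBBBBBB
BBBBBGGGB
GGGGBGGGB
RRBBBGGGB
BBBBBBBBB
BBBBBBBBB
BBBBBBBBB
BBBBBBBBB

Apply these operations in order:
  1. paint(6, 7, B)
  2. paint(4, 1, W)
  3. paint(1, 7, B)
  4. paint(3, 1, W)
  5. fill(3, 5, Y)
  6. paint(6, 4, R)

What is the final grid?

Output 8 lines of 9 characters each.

Answer: BBBBBBBBB
BBBBBYYBB
GGGGBYYYB
RWBBBYYYB
BWBBBBBBB
BBBBBBBBB
BBBBRBBBB
BBBBBBBBB

Derivation:
After op 1 paint(6,7,B):
BBBBBBBBB
BBBBBGGGB
GGGGBGGGB
RRBBBGGGB
BBBBBBBBB
BBBBBBBBB
BBBBBBBBB
BBBBBBBBB
After op 2 paint(4,1,W):
BBBBBBBBB
BBBBBGGGB
GGGGBGGGB
RRBBBGGGB
BWBBBBBBB
BBBBBBBBB
BBBBBBBBB
BBBBBBBBB
After op 3 paint(1,7,B):
BBBBBBBBB
BBBBBGGBB
GGGGBGGGB
RRBBBGGGB
BWBBBBBBB
BBBBBBBBB
BBBBBBBBB
BBBBBBBBB
After op 4 paint(3,1,W):
BBBBBBBBB
BBBBBGGBB
GGGGBGGGB
RWBBBGGGB
BWBBBBBBB
BBBBBBBBB
BBBBBBBBB
BBBBBBBBB
After op 5 fill(3,5,Y) [8 cells changed]:
BBBBBBBBB
BBBBBYYBB
GGGGBYYYB
RWBBBYYYB
BWBBBBBBB
BBBBBBBBB
BBBBBBBBB
BBBBBBBBB
After op 6 paint(6,4,R):
BBBBBBBBB
BBBBBYYBB
GGGGBYYYB
RWBBBYYYB
BWBBBBBBB
BBBBBBBBB
BBBBRBBBB
BBBBBBBBB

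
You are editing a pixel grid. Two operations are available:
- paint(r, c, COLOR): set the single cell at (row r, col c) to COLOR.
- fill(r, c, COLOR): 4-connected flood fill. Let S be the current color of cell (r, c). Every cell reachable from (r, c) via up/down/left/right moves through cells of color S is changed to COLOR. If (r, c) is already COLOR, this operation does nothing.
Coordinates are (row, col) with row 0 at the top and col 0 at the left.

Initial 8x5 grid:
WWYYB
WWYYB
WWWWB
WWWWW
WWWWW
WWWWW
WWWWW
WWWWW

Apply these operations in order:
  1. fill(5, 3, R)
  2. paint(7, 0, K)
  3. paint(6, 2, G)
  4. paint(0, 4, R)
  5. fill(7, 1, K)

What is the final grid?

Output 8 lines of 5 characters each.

After op 1 fill(5,3,R) [33 cells changed]:
RRYYB
RRYYB
RRRRB
RRRRR
RRRRR
RRRRR
RRRRR
RRRRR
After op 2 paint(7,0,K):
RRYYB
RRYYB
RRRRB
RRRRR
RRRRR
RRRRR
RRRRR
KRRRR
After op 3 paint(6,2,G):
RRYYB
RRYYB
RRRRB
RRRRR
RRRRR
RRRRR
RRGRR
KRRRR
After op 4 paint(0,4,R):
RRYYR
RRYYB
RRRRB
RRRRR
RRRRR
RRRRR
RRGRR
KRRRR
After op 5 fill(7,1,K) [31 cells changed]:
KKYYR
KKYYB
KKKKB
KKKKK
KKKKK
KKKKK
KKGKK
KKKKK

Answer: KKYYR
KKYYB
KKKKB
KKKKK
KKKKK
KKKKK
KKGKK
KKKKK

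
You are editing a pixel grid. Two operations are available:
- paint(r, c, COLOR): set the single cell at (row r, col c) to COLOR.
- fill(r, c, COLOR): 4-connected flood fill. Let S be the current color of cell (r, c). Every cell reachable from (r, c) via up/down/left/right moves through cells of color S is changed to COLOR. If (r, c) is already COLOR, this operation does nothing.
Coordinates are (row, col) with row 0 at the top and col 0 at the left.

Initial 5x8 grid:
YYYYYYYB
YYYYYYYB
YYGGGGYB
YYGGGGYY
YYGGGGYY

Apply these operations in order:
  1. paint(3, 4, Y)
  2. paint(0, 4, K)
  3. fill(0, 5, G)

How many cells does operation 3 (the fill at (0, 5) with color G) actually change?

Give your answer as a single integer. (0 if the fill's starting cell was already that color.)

Answer: 24

Derivation:
After op 1 paint(3,4,Y):
YYYYYYYB
YYYYYYYB
YYGGGGYB
YYGGYGYY
YYGGGGYY
After op 2 paint(0,4,K):
YYYYKYYB
YYYYYYYB
YYGGGGYB
YYGGYGYY
YYGGGGYY
After op 3 fill(0,5,G) [24 cells changed]:
GGGGKGGB
GGGGGGGB
GGGGGGGB
GGGGYGGG
GGGGGGGG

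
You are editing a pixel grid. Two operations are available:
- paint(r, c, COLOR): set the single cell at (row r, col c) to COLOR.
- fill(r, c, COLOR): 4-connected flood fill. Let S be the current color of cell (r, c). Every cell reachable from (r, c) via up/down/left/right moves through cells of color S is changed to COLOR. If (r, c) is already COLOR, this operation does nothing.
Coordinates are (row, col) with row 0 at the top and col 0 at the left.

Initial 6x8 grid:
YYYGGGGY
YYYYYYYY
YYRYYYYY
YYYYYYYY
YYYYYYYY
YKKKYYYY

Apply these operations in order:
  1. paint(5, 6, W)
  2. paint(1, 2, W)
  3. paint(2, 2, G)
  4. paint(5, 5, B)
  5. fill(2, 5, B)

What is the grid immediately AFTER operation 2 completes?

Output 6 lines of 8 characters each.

After op 1 paint(5,6,W):
YYYGGGGY
YYYYYYYY
YYRYYYYY
YYYYYYYY
YYYYYYYY
YKKKYYWY
After op 2 paint(1,2,W):
YYYGGGGY
YYWYYYYY
YYRYYYYY
YYYYYYYY
YYYYYYYY
YKKKYYWY

Answer: YYYGGGGY
YYWYYYYY
YYRYYYYY
YYYYYYYY
YYYYYYYY
YKKKYYWY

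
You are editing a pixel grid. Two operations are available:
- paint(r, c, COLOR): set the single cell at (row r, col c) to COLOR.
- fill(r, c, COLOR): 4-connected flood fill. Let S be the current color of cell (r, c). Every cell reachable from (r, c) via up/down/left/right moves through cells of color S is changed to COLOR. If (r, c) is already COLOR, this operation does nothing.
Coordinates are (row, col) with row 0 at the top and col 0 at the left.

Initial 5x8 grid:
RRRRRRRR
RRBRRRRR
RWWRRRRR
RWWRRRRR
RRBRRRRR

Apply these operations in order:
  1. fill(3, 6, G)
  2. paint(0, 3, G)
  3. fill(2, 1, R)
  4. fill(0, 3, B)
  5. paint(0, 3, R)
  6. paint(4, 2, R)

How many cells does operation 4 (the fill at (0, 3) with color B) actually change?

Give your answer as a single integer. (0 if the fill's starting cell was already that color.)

Answer: 34

Derivation:
After op 1 fill(3,6,G) [34 cells changed]:
GGGGGGGG
GGBGGGGG
GWWGGGGG
GWWGGGGG
GGBGGGGG
After op 2 paint(0,3,G):
GGGGGGGG
GGBGGGGG
GWWGGGGG
GWWGGGGG
GGBGGGGG
After op 3 fill(2,1,R) [4 cells changed]:
GGGGGGGG
GGBGGGGG
GRRGGGGG
GRRGGGGG
GGBGGGGG
After op 4 fill(0,3,B) [34 cells changed]:
BBBBBBBB
BBBBBBBB
BRRBBBBB
BRRBBBBB
BBBBBBBB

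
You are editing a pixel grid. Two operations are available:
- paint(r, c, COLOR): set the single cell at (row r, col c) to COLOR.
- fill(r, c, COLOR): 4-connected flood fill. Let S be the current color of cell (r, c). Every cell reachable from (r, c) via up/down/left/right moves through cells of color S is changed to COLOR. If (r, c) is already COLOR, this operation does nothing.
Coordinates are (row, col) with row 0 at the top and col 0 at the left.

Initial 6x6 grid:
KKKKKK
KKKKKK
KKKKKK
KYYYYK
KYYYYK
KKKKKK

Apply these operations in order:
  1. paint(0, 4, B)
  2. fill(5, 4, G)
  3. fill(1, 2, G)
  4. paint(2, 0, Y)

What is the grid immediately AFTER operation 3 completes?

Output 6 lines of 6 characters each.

After op 1 paint(0,4,B):
KKKKBK
KKKKKK
KKKKKK
KYYYYK
KYYYYK
KKKKKK
After op 2 fill(5,4,G) [27 cells changed]:
GGGGBG
GGGGGG
GGGGGG
GYYYYG
GYYYYG
GGGGGG
After op 3 fill(1,2,G) [0 cells changed]:
GGGGBG
GGGGGG
GGGGGG
GYYYYG
GYYYYG
GGGGGG

Answer: GGGGBG
GGGGGG
GGGGGG
GYYYYG
GYYYYG
GGGGGG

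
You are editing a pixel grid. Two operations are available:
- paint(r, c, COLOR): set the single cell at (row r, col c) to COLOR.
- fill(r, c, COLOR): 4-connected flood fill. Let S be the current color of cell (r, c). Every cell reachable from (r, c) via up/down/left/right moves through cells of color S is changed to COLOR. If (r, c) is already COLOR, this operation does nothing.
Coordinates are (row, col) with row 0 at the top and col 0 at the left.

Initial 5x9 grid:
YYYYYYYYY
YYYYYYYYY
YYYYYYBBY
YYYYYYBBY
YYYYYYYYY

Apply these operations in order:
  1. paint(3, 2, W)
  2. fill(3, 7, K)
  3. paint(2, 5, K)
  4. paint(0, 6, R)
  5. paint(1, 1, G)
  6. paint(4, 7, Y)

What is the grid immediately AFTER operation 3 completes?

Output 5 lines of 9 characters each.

Answer: YYYYYYYYY
YYYYYYYYY
YYYYYKKKY
YYWYYYKKY
YYYYYYYYY

Derivation:
After op 1 paint(3,2,W):
YYYYYYYYY
YYYYYYYYY
YYYYYYBBY
YYWYYYBBY
YYYYYYYYY
After op 2 fill(3,7,K) [4 cells changed]:
YYYYYYYYY
YYYYYYYYY
YYYYYYKKY
YYWYYYKKY
YYYYYYYYY
After op 3 paint(2,5,K):
YYYYYYYYY
YYYYYYYYY
YYYYYKKKY
YYWYYYKKY
YYYYYYYYY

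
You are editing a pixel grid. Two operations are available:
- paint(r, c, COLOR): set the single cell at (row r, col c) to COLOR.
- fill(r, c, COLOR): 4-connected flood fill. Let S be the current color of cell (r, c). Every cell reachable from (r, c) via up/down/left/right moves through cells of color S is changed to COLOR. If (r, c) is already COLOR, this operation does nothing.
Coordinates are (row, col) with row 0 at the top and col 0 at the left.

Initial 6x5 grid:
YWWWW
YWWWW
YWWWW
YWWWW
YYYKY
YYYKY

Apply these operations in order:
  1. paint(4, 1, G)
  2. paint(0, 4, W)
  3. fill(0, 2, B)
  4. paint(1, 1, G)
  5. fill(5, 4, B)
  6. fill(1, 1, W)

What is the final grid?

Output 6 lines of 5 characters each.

After op 1 paint(4,1,G):
YWWWW
YWWWW
YWWWW
YWWWW
YGYKY
YYYKY
After op 2 paint(0,4,W):
YWWWW
YWWWW
YWWWW
YWWWW
YGYKY
YYYKY
After op 3 fill(0,2,B) [16 cells changed]:
YBBBB
YBBBB
YBBBB
YBBBB
YGYKY
YYYKY
After op 4 paint(1,1,G):
YBBBB
YGBBB
YBBBB
YBBBB
YGYKY
YYYKY
After op 5 fill(5,4,B) [2 cells changed]:
YBBBB
YGBBB
YBBBB
YBBBB
YGYKB
YYYKB
After op 6 fill(1,1,W) [1 cells changed]:
YBBBB
YWBBB
YBBBB
YBBBB
YGYKB
YYYKB

Answer: YBBBB
YWBBB
YBBBB
YBBBB
YGYKB
YYYKB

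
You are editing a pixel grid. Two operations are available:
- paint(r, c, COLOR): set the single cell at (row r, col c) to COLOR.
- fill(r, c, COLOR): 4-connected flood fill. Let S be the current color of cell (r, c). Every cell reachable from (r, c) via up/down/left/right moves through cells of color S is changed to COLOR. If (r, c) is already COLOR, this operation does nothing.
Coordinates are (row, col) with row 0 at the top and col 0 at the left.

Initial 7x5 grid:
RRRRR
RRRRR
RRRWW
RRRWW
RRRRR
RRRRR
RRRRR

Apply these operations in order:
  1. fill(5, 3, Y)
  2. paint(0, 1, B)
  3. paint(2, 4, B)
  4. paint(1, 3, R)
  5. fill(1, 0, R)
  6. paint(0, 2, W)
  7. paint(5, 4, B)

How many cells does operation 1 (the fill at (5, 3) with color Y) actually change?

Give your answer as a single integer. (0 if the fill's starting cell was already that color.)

Answer: 31

Derivation:
After op 1 fill(5,3,Y) [31 cells changed]:
YYYYY
YYYYY
YYYWW
YYYWW
YYYYY
YYYYY
YYYYY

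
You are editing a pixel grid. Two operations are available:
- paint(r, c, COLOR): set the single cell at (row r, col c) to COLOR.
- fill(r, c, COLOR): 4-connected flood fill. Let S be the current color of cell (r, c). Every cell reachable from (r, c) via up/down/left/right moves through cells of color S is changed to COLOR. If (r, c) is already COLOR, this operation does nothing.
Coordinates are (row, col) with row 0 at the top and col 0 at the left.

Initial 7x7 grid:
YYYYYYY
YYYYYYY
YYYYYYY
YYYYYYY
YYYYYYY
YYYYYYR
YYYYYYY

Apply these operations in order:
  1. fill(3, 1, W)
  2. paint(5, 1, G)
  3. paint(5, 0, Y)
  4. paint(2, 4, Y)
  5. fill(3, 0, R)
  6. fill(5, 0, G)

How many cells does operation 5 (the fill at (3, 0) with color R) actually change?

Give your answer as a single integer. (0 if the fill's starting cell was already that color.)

After op 1 fill(3,1,W) [48 cells changed]:
WWWWWWW
WWWWWWW
WWWWWWW
WWWWWWW
WWWWWWW
WWWWWWR
WWWWWWW
After op 2 paint(5,1,G):
WWWWWWW
WWWWWWW
WWWWWWW
WWWWWWW
WWWWWWW
WGWWWWR
WWWWWWW
After op 3 paint(5,0,Y):
WWWWWWW
WWWWWWW
WWWWWWW
WWWWWWW
WWWWWWW
YGWWWWR
WWWWWWW
After op 4 paint(2,4,Y):
WWWWWWW
WWWWWWW
WWWWYWW
WWWWWWW
WWWWWWW
YGWWWWR
WWWWWWW
After op 5 fill(3,0,R) [45 cells changed]:
RRRRRRR
RRRRRRR
RRRRYRR
RRRRRRR
RRRRRRR
YGRRRRR
RRRRRRR

Answer: 45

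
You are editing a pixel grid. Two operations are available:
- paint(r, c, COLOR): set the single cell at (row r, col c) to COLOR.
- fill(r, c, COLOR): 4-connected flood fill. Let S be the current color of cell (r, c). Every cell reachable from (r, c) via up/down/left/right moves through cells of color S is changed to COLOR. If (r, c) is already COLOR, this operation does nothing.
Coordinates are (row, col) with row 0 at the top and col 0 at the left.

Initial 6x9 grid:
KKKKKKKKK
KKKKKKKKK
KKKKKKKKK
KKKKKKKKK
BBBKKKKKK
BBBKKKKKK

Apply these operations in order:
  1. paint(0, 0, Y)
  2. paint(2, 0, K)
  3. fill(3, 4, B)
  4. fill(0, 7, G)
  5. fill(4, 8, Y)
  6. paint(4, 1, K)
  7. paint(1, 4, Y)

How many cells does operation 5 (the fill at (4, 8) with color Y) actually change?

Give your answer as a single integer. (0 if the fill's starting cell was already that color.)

Answer: 53

Derivation:
After op 1 paint(0,0,Y):
YKKKKKKKK
KKKKKKKKK
KKKKKKKKK
KKKKKKKKK
BBBKKKKKK
BBBKKKKKK
After op 2 paint(2,0,K):
YKKKKKKKK
KKKKKKKKK
KKKKKKKKK
KKKKKKKKK
BBBKKKKKK
BBBKKKKKK
After op 3 fill(3,4,B) [47 cells changed]:
YBBBBBBBB
BBBBBBBBB
BBBBBBBBB
BBBBBBBBB
BBBBBBBBB
BBBBBBBBB
After op 4 fill(0,7,G) [53 cells changed]:
YGGGGGGGG
GGGGGGGGG
GGGGGGGGG
GGGGGGGGG
GGGGGGGGG
GGGGGGGGG
After op 5 fill(4,8,Y) [53 cells changed]:
YYYYYYYYY
YYYYYYYYY
YYYYYYYYY
YYYYYYYYY
YYYYYYYYY
YYYYYYYYY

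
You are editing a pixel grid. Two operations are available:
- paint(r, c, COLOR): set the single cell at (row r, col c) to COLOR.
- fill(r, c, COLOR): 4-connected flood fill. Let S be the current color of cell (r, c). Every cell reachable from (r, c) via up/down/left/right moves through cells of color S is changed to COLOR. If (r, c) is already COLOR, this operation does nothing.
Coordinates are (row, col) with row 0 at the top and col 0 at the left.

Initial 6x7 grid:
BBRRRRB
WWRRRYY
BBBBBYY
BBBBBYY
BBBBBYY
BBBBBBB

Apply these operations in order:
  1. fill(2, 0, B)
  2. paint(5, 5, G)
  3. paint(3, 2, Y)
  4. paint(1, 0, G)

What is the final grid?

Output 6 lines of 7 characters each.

Answer: BBRRRRB
GWRRRYY
BBBBBYY
BBYBBYY
BBBBBYY
BBBBBGB

Derivation:
After op 1 fill(2,0,B) [0 cells changed]:
BBRRRRB
WWRRRYY
BBBBBYY
BBBBBYY
BBBBBYY
BBBBBBB
After op 2 paint(5,5,G):
BBRRRRB
WWRRRYY
BBBBBYY
BBBBBYY
BBBBBYY
BBBBBGB
After op 3 paint(3,2,Y):
BBRRRRB
WWRRRYY
BBBBBYY
BBYBBYY
BBBBBYY
BBBBBGB
After op 4 paint(1,0,G):
BBRRRRB
GWRRRYY
BBBBBYY
BBYBBYY
BBBBBYY
BBBBBGB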